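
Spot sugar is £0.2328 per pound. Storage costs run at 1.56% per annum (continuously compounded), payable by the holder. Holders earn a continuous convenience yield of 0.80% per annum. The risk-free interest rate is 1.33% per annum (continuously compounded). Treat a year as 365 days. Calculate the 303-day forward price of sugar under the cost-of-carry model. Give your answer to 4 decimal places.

£0.2369 per pound

Net carry = r + u − y = 0.0133 + 0.0156 − 0.0080 = 0.0209
F = S·e^((r+u−y)T) = 0.2328 · e^(0.0209 × 303/365) = 0.2328 · e^0.017350
= 0.2328 × 1.017501 = £0.2369 per pound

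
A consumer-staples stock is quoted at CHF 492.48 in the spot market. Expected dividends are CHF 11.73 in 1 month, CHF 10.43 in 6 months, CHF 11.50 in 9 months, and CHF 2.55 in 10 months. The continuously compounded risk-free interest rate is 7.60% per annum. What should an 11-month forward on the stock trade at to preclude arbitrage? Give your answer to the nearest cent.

CHF 490.54

PV(dividends) I = 11.73·e^(−0.0760·1/12) + 10.43·e^(−0.0760·6/12) + 11.50·e^(−0.0760·9/12) + 2.55·e^(−0.0760·10/12)
I = 11.6559 + 10.0411 + 10.8628 + 2.3935 = 34.9533
F = (S − I)·e^(rT) = (492.48 − 34.9533) · e^(0.0760·11/12)
= 457.5267 · e^0.069667 = 457.5267 × 1.072151 = CHF 490.54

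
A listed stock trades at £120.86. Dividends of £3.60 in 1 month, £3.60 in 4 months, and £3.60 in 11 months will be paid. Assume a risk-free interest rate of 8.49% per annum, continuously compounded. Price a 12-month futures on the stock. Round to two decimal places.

£120.24

PV(dividends) I = 3.60·e^(−0.0849·1/12) + 3.60·e^(−0.0849·4/12) + 3.60·e^(−0.0849·11/12)
I = 3.5746 + 3.4995 + 3.3305 = 10.4046
F = (S − I)·e^(rT) = (120.86 − 10.4046) · e^(0.0849·12/12)
= 110.4554 · e^0.084900 = 110.4554 × 1.088608 = £120.24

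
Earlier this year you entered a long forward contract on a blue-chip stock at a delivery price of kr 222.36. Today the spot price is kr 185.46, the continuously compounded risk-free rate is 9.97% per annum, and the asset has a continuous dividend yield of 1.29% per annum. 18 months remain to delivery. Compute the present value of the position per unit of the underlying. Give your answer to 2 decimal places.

-kr 9.57

Current fair forward for the remaining 18 months: F = S·e^((r − q)·T), (r − q) = 0.0997 − 0.0129 = 0.0868
F = 185.46 · e^(0.0868 × 18/12) = 185.46 × 1.139056 = 211.2493
Value of long forward = (F − K)·e^(−rT) = (211.2493 − 222.36) · e^(−0.0997·18/12)
= -11.1107 × 0.861095 = -9.57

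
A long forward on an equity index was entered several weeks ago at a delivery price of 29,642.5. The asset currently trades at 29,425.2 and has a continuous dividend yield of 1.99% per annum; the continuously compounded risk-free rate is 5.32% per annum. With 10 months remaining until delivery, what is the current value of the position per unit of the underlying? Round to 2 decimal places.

Current fair forward for the remaining 10 months: F = S·e^((r − q)·T), (r − q) = 0.0532 − 0.0199 = 0.0333
F = 29425.2 · e^(0.0333 × 10/12) = 29425.2 × 1.02813862 = 30253.1845
Value of long forward = (F − K)·e^(−rT) = (30253.1845 − 29642.5) · e^(−0.0532·10/12)
= 610.6845 × 0.95663503 = 584.20

584.20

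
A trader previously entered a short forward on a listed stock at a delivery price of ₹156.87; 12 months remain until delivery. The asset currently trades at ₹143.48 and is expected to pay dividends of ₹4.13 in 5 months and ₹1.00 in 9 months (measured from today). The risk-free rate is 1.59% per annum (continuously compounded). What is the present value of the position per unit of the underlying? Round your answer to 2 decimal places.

PV(remaining dividends) I = 4.13·e^(−0.0159·5/12) + 1.00·e^(−0.0159·9/12) = 5.0909
Current forward F = (S − I)·e^(rT) = (143.48 − 5.0909)·e^(0.0159·12/12) = 138.3891 × 1.016027 = 140.6071
Value (long) = (F − K)·e^(−rT) = (140.6071 − 156.87) × 0.984226 = -16.0064
Short position value = −(long value) = ₹16.01

₹16.01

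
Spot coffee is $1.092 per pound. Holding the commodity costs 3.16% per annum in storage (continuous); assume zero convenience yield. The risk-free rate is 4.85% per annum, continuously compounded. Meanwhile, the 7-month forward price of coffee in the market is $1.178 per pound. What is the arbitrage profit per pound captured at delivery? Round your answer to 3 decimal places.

$0.034 per pound

Fair forward: F* = S·e^(carry·T), with carry = (r + u) = 0.0485 + 0.0316 = 0.0801
F* = 1.092 · e^(0.0801 × 7/12) = 1.092 · e^0.046725 = 1.092 × 1.047834 = $1.1442
Market $1.178 > fair $1.1442: forward overpriced → cash-and-carry (buy spot, short the forward).
At maturity, profit = |F_mkt − F*| = |1.178 − 1.1442| = $0.034 per pound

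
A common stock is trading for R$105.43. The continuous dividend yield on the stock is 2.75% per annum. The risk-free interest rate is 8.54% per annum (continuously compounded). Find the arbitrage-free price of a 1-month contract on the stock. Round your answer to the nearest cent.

F = S·e^((r − q)T) = 105.43 · e^((0.0854 − 0.0275) × 1/12)
= 105.43 · e^0.004825 = 105.43 × 1.004837
F = R$105.94

R$105.94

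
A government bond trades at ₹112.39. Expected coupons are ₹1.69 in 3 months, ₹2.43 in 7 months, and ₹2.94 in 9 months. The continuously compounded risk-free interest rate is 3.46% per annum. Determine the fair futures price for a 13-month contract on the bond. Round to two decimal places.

₹109.50

PV(coupons) I = 1.69·e^(−0.0346·3/12) + 2.43·e^(−0.0346·7/12) + 2.94·e^(−0.0346·9/12)
I = 1.6754 + 2.3814 + 2.8647 = 6.9215
F = (S − I)·e^(rT) = (112.39 − 6.9215) · e^(0.0346·13/12)
= 105.4685 · e^0.037483 = 105.4685 × 1.038194 = ₹109.50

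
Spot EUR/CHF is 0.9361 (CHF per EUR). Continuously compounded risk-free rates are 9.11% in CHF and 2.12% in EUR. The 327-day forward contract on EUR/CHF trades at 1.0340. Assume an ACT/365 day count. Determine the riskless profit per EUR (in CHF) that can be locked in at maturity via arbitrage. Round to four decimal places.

0.0374 per EUR (in CHF)

Fair forward: F* = S·e^(carry·T), with carry = (r_CHF − r_EUR) = 0.0911 − 0.0212 = 0.0699
F* = 0.9361 · e^(0.0699 × 327/365) = 0.9361 · e^0.062623 = 0.9361 × 1.064625 = 0.9966
Market 1.0340 > fair 0.9966: forward overpriced → cash-and-carry (buy spot, short the forward).
At maturity, profit = |F_mkt − F*| = |1.0340 − 0.9966| = 0.0374 per EUR (in CHF)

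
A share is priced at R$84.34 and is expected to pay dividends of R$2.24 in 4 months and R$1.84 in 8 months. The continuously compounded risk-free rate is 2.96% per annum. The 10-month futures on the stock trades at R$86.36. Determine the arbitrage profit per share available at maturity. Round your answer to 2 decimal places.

R$4.04 per share

PV(dividends) I = 2.24·e^(−0.0296·4/12) + 1.84·e^(−0.0296·8/12) = 4.0221
Fair futures F* = (S − I)·e^(rT) = (84.34 − 4.0221)·e^0.024667 = 80.3179 × 1.024974 = 82.3238
Market R$86.36 > fair 82.3238: forward overpriced → cash-and-carry (borrow at r, buy the stock and collect the dividends, short the forward).
Profit at T = |F_mkt − F*| = |86.36 − 82.3238| = R$4.04 per share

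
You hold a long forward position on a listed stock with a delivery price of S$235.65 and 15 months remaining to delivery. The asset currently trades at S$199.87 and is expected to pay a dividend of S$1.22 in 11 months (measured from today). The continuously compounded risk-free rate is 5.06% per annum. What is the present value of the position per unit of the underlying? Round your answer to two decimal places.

-S$22.50

PV(remaining dividends) I = 1.22·e^(−0.0506·11/12) = 1.1647
Current forward F = (S − I)·e^(rT) = (199.87 − 1.1647)·e^(0.0506·15/12) = 198.7053 × 1.065293 = 211.6794
Value (long) = (F − K)·e^(−rT) = (211.6794 − 235.65) × 0.938709 = -22.5014
Value = -S$22.50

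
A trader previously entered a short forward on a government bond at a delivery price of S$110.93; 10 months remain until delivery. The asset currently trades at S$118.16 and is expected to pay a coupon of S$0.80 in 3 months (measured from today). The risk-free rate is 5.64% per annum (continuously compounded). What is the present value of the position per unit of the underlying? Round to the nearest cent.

PV(remaining coupons) I = 0.80·e^(−0.0564·3/12) = 0.7888
Current forward F = (S − I)·e^(rT) = (118.16 − 0.7888)·e^(0.0564·10/12) = 117.3712 × 1.048122 = 123.0193
Value (long) = (F − K)·e^(−rT) = (123.0193 − 110.93) × 0.954087 = 11.5342
Short position value = −(long value) = -S$11.53

-S$11.53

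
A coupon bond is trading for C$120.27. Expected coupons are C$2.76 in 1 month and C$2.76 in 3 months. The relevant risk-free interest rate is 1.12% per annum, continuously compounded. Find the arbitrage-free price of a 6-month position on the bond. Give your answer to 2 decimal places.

PV(coupons) I = 2.76·e^(−0.0112·1/12) + 2.76·e^(−0.0112·3/12)
I = 2.7574 + 2.7523 = 5.5097
F = (S − I)·e^(rT) = (120.27 − 5.5097) · e^(0.0112·6/12)
= 114.7603 · e^0.005600 = 114.7603 × 1.005616 = C$115.40

C$115.40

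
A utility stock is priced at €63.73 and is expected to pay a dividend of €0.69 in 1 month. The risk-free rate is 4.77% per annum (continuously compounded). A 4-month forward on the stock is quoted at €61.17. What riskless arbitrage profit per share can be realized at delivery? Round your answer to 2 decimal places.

€2.88 per share

PV(dividends) I = 0.69·e^(−0.0477·1/12) = 0.6873
Fair forward F* = (S − I)·e^(rT) = (63.73 − 0.6873)·e^0.015900 = 63.0427 × 1.016027 = 64.0531
Market €61.17 < fair 64.0531: forward underpriced → reverse cash-and-carry (short the stock, invest proceeds at r, pay the dividends, go long the forward).
Profit at T = |F_mkt − F*| = |61.17 − 64.0531| = €2.88 per share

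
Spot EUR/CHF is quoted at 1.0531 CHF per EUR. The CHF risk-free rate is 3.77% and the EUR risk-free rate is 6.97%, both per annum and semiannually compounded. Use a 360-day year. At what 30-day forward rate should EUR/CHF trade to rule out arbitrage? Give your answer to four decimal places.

1.0504

By covered interest parity, F = S · (1+r_CHF/2)^(2T) / (1+r_EUR/2)^(2T)
= 1.0531 × 1.003117 / 1.005726 = 1.0531 × 0.997406
F = 1.0504 CHF per EUR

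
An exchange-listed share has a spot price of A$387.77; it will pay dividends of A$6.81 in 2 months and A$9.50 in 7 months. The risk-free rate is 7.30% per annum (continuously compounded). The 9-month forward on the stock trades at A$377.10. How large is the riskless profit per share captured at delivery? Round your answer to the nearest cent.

PV(dividends) I = 6.81·e^(−0.0730·2/12) + 9.50·e^(−0.0730·7/12) = 15.8316
Fair forward F* = (S − I)·e^(rT) = (387.77 − 15.8316)·e^0.054750 = 371.9384 × 1.056277 = 392.8700
Market A$377.10 < fair 392.8700: forward underpriced → reverse cash-and-carry (short the stock, invest proceeds at r, pay the dividends, go long the forward).
Profit at T = |F_mkt − F*| = |377.10 − 392.8700| = A$15.77 per share

A$15.77 per share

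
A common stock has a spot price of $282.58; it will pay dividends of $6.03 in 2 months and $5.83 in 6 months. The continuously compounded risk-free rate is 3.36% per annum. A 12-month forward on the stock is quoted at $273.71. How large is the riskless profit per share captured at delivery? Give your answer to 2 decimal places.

$6.40 per share

PV(dividends) I = 6.03·e^(−0.0336·2/12) + 5.83·e^(−0.0336·6/12) = 11.7292
Fair forward F* = (S − I)·e^(rT) = (282.58 − 11.7292)·e^0.033600 = 270.8508 × 1.034171 = 280.1060
Market $273.71 < fair 280.1060: forward underpriced → reverse cash-and-carry (short the stock, invest proceeds at r, pay the dividends, go long the forward).
Profit at T = |F_mkt − F*| = |273.71 − 280.1060| = $6.40 per share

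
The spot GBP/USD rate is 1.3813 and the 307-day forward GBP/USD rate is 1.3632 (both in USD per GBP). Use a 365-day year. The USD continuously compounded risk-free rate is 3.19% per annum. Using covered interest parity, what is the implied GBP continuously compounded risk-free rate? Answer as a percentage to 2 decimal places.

4.76%

F = S·e^((r_USD − r_GBP)T) ⇒ r_GBP = r_USD − ln(F/S)/T
ln(1.3632/1.3813) = -0.013190; /(307/365) = -0.015682
r_GBP = 0.0319 + 0.015682 = 0.047582
r_GBP = 4.76%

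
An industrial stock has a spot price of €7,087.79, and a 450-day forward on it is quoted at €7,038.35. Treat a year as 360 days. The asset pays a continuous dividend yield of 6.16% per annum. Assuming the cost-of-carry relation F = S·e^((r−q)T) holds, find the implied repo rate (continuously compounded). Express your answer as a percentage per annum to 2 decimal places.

From F = S·e^((r−q)T): (r − q) = ln(F/S)/T
ln(7038.35/7087.79) = ln(0.993025) = -0.006999
(r − q) = -0.006999 / (450/360) = -0.005599
r = ln(F/S)/T + q = -0.005599 + 0.0616 = 0.056001
r = 5.60%

5.60%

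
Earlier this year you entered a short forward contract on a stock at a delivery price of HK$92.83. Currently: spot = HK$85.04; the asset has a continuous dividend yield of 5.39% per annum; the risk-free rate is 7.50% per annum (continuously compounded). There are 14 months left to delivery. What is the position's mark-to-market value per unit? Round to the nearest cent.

Current fair forward for the remaining 14 months: F = S·e^((r − q)·T), (r − q) = 0.0750 − 0.0539 = 0.0211
F = 85.04 · e^(0.0211 × 14/12) = 85.04 × 1.024922 = 87.1594
Value of long forward = (F − K)·e^(−rT) = (87.1594 − 92.83) · e^(−0.0750·14/12)
= -5.6706 × 0.916219 = -5.20
Short position value = −(long value) = HK$5.20

HK$5.20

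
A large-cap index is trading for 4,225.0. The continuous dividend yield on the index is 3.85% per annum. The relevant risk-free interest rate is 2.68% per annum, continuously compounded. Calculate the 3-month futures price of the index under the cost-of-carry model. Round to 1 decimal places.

4,212.7

F = S·e^((r − q)T) = 4225.0 · e^((0.0268 − 0.0385) × 3/12)
= 4225.0 · e^-0.002925 = 4225.0 × 0.997079
F = 4,212.7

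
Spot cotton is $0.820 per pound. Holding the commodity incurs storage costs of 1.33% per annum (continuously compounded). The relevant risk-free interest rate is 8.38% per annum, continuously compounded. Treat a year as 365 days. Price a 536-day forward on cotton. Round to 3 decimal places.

$0.946 per pound

Net carry = r + u − y = 0.0838 + 0.0133 − 0.0000 = 0.0971
F = S·e^((r+u−y)T) = 0.820 · e^(0.0971 × 536/365) = 0.820 · e^0.142591
= 0.820 × 1.153258 = $0.946 per pound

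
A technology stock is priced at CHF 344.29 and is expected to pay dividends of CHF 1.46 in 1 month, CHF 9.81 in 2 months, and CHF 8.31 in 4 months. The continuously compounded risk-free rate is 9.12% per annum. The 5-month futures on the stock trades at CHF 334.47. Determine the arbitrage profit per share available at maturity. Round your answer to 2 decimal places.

PV(dividends) I = 1.46·e^(−0.0912·1/12) + 9.81·e^(−0.0912·2/12) + 8.31·e^(−0.0912·4/12) = 19.1721
Fair futures F* = (S − I)·e^(rT) = (344.29 − 19.1721)·e^0.038000 = 325.1179 × 1.038731 = 337.7100
Market CHF 334.47 < fair 337.7100: forward underpriced → reverse cash-and-carry (short the stock, invest proceeds at r, pay the dividends, go long the forward).
Profit at T = |F_mkt − F*| = |334.47 − 337.7100| = CHF 3.24 per share

CHF 3.24 per share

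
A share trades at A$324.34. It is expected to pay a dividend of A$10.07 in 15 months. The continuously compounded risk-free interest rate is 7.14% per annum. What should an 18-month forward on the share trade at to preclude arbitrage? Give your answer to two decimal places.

PV(dividends) I = 10.07·e^(−0.0714·15/12)
I = 9.2102
F = (S − I)·e^(rT) = (324.34 − 9.2102) · e^(0.0714·18/12)
= 315.1298 · e^0.107100 = 315.1298 × 1.113046 = A$350.75

A$350.75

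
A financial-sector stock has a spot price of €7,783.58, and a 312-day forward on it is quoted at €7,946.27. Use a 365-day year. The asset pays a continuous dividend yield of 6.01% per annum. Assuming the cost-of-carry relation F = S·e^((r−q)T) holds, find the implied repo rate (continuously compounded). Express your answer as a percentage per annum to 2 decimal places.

8.43%

From F = S·e^((r−q)T): (r − q) = ln(F/S)/T
ln(7946.27/7783.58) = ln(1.020902) = 0.020687
(r − q) = 0.020687 / (312/365) = 0.024201
r = ln(F/S)/T + q = 0.024201 + 0.0601 = 0.084301
r = 8.43%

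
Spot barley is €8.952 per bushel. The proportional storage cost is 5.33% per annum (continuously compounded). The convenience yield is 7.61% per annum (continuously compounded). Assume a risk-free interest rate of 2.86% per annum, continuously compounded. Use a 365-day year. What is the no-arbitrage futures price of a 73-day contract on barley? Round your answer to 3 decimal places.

Net carry = r + u − y = 0.0286 + 0.0533 − 0.0761 = 0.0058
F = S·e^((r+u−y)T) = 8.952 · e^(0.0058 × 73/365) = 8.952 · e^0.001160
= 8.952 × 1.001161 = €8.962 per bushel

€8.962 per bushel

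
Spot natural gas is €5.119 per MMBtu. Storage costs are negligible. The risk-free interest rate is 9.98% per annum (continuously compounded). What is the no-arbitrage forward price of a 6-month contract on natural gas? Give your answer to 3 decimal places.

€5.381 per MMBtu

F = S·e^(rT) = 5.119 · e^(0.0998 × 6/12) = 5.119 · e^0.049900
= 5.119 × 1.051166 = €5.381 per MMBtu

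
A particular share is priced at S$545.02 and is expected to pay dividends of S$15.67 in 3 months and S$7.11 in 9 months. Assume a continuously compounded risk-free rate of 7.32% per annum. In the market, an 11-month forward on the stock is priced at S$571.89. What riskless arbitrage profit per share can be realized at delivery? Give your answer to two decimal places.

S$12.70 per share

PV(dividends) I = 15.67·e^(−0.0732·3/12) + 7.11·e^(−0.0732·9/12) = 22.1160
Fair forward F* = (S − I)·e^(rT) = (545.02 − 22.1160)·e^0.067100 = 522.9040 × 1.069402 = 559.1946
Market S$571.89 > fair 559.1946: forward overpriced → cash-and-carry (borrow at r, buy the stock and collect the dividends, short the forward).
Profit at T = |F_mkt − F*| = |571.89 − 559.1946| = S$12.70 per share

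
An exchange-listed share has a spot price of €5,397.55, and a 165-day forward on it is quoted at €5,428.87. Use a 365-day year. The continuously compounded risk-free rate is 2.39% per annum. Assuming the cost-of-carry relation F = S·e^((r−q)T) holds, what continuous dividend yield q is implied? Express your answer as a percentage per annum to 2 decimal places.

From F = S·e^((r−q)T): (r − q) = ln(F/S)/T
ln(5428.87/5397.55) = ln(1.005803) = 0.005786
(r − q) = 0.005786 / (165/365) = 0.012799
q = r − ln(F/S)/T = 0.0239 − 0.012799 = 0.011101
q = 1.11%

1.11%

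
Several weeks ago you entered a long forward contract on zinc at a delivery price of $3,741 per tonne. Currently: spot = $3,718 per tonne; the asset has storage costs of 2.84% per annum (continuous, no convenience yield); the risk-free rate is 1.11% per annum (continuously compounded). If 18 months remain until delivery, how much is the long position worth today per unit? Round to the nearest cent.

Current fair forward for the remaining 18 months: F = S·e^((r + u)·T), (r + u) = 0.0111 + 0.0284 = 0.0395
F = 3718 · e^(0.0395 × 18/12) = 3718 × 1.06104047 = 3944.9485
Value of long forward = (F − K)·e^(−rT) = (3944.9485 − 3741) · e^(−0.0111·18/12)
= 203.9485 × 0.98348785 = 200.58

$200.58 per tonne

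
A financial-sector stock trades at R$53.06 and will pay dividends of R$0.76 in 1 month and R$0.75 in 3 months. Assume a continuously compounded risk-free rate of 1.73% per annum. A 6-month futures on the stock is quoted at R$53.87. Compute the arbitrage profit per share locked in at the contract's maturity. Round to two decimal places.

PV(dividends) I = 0.76·e^(−0.0173·1/12) + 0.75·e^(−0.0173·3/12) = 1.5057
Fair futures F* = (S − I)·e^(rT) = (53.06 − 1.5057)·e^0.008650 = 51.5543 × 1.008688 = 52.0022
Market R$53.87 > fair 52.0022: forward overpriced → cash-and-carry (borrow at r, buy the stock and collect the dividends, short the forward).
Profit at T = |F_mkt − F*| = |53.87 − 52.0022| = R$1.87 per share

R$1.87 per share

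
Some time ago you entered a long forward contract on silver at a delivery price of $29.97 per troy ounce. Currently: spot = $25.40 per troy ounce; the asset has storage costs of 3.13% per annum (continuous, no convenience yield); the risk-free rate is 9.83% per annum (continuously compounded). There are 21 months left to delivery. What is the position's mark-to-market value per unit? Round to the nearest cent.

$1.60 per troy ounce

Current fair forward for the remaining 21 months: F = S·e^((r + u)·T), (r + u) = 0.0983 + 0.0313 = 0.1296
F = 25.40 · e^(0.1296 × 21/12) = 25.40 × 1.254579 = 31.8663
Value of long forward = (F − K)·e^(−rT) = (31.8663 − 29.97) · e^(−0.0983·21/12)
= 1.8963 × 0.841958 = 1.60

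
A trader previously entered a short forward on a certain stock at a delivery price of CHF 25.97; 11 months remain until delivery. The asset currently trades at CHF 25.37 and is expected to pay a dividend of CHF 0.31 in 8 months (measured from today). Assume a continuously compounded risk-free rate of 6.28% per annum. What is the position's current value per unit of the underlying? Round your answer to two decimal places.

-CHF 0.56

PV(remaining dividends) I = 0.31·e^(−0.0628·8/12) = 0.2973
Current forward F = (S − I)·e^(rT) = (25.37 − 0.2973)·e^(0.0628·11/12) = 25.0727 × 1.059256 = 26.5584
Value (long) = (F − K)·e^(−rT) = (26.5584 − 25.97) × 0.944059 = 0.5555
Short position value = −(long value) = -CHF 0.56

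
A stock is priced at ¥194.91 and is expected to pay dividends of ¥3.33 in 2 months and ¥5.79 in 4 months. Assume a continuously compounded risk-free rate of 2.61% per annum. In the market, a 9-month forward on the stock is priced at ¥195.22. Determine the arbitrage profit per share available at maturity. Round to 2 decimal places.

PV(dividends) I = 3.33·e^(−0.0261·2/12) + 5.79·e^(−0.0261·4/12) = 9.0554
Fair forward F* = (S − I)·e^(rT) = (194.91 − 9.0554)·e^0.019575 = 185.8546 × 1.019768 = 189.5286
Market ¥195.22 > fair 189.5286: forward overpriced → cash-and-carry (borrow at r, buy the stock and collect the dividends, short the forward).
Profit at T = |F_mkt − F*| = |195.22 − 189.5286| = ¥5.69 per share

¥5.69 per share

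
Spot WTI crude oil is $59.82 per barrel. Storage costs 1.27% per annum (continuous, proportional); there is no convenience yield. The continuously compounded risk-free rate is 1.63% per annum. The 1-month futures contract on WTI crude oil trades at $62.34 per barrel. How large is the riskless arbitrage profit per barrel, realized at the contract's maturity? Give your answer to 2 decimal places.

$2.38 per barrel

Fair futures: F* = S·e^(carry·T), with carry = (r + u) = 0.0163 + 0.0127 = 0.0290
F* = 59.82 · e^(0.0290 × 1/12) = 59.82 · e^0.002417 = 59.82 × 1.002420 = $59.9648
Market $62.34 > fair $59.9648: forward overpriced → cash-and-carry (buy spot, short the forward).
At maturity, profit = |F_mkt − F*| = |62.34 − 59.9648| = $2.38 per barrel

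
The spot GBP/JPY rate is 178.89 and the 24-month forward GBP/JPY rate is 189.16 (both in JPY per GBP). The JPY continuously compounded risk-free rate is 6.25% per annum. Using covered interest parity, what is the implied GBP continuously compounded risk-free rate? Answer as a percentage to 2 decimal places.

F = S·e^((r_JPY − r_GBP)T) ⇒ r_GBP = r_JPY − ln(F/S)/T
ln(189.16/178.89) = 0.055822; /(24/12) = 0.027911
r_GBP = 0.0625 − 0.027911 = 0.034589
r_GBP = 3.46%

3.46%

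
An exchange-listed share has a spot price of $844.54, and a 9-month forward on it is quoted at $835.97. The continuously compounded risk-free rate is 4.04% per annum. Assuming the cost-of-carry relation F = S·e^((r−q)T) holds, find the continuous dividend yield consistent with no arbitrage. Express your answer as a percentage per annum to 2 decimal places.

From F = S·e^((r−q)T): (r − q) = ln(F/S)/T
ln(835.97/844.54) = ln(0.989852) = -0.010200
(r − q) = -0.010200 / (9/12) = -0.013600
q = r − ln(F/S)/T = 0.0404 + 0.013600 = 0.054000
q = 5.40%

5.40%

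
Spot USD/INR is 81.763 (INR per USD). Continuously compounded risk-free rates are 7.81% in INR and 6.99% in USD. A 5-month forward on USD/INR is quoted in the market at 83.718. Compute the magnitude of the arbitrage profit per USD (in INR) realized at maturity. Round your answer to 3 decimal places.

Fair forward: F* = S·e^(carry·T), with carry = (r_INR − r_USD) = 0.0781 − 0.0699 = 0.0082
F* = 81.763 · e^(0.0082 × 5/12) = 81.763 · e^0.003417 = 81.763 × 1.003423 = 82.0429
Market 83.718 > fair 82.0429: forward overpriced → cash-and-carry (buy spot, short the forward).
At maturity, profit = |F_mkt − F*| = |83.718 − 82.0429| = 1.675 per USD (in INR)

1.675 per USD (in INR)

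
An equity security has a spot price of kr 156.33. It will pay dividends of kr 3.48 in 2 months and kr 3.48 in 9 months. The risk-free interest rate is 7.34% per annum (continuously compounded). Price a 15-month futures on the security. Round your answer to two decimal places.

PV(dividends) I = 3.48·e^(−0.0734·2/12) + 3.48·e^(−0.0734·9/12)
I = 3.4377 + 3.2936 = 6.7313
F = (S − I)·e^(rT) = (156.33 − 6.7313) · e^(0.0734·15/12)
= 149.5987 · e^0.091750 = 149.5987 × 1.096091 = kr 163.97

kr 163.97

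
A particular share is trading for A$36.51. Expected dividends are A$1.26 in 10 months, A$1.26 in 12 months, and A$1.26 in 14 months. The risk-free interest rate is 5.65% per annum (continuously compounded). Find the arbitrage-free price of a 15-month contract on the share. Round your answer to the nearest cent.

PV(dividends) I = 1.26·e^(−0.0565·10/12) + 1.26·e^(−0.0565·12/12) + 1.26·e^(−0.0565·14/12)
I = 1.2020 + 1.1908 + 1.1796 = 3.5724
F = (S − I)·e^(rT) = (36.51 − 3.5724) · e^(0.0565·15/12)
= 32.9376 · e^0.070625 = 32.9376 × 1.073179 = A$35.35

A$35.35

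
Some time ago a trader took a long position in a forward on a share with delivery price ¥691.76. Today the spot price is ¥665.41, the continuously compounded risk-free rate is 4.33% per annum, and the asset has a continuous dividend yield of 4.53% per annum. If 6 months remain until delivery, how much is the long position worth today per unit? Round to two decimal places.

Current fair forward for the remaining 6 months: F = S·e^((r − q)·T), (r − q) = 0.0433 − 0.0453 = -0.0020
F = 665.41 · e^(-0.0020 × 6/12) = 665.41 × 0.999000 = 664.7446
Value of long forward = (F − K)·e^(−rT) = (664.7446 − 691.76) · e^(−0.0433·6/12)
= -27.0154 × 0.978583 = -26.44

-¥26.44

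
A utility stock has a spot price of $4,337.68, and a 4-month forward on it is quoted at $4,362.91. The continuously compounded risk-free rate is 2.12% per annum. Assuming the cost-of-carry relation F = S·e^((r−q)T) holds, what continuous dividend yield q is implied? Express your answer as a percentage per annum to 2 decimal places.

From F = S·e^((r−q)T): (r − q) = ln(F/S)/T
ln(4362.91/4337.68) = ln(1.005816) = 0.005799
(r − q) = 0.005799 / (4/12) = 0.017397
q = r − ln(F/S)/T = 0.0212 − 0.017397 = 0.003803
q = 0.38%

0.38%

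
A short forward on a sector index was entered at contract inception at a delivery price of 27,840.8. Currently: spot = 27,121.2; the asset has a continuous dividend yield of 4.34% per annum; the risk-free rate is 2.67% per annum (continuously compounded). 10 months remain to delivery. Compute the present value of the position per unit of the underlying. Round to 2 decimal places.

1070.34

Current fair forward for the remaining 10 months: F = S·e^((r − q)·T), (r − q) = 0.0267 − 0.0434 = -0.0167
F = 27121.2 · e^(-0.0167 × 10/12) = 27121.2 × 0.98617972 = 26746.3774
Value of long forward = (F − K)·e^(−rT) = (26746.3774 − 27840.8) · e^(−0.0267·10/12)
= -1094.4226 × 0.97799571 = -1070.34
Short position value = −(long value) = 1070.34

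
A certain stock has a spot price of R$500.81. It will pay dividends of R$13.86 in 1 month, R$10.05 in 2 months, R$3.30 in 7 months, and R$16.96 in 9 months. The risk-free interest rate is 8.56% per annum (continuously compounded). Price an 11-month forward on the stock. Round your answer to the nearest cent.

PV(dividends) I = 13.86·e^(−0.0856·1/12) + 10.05·e^(−0.0856·2/12) + 3.30·e^(−0.0856·7/12) + 16.96·e^(−0.0856·9/12)
I = 13.7615 + 9.9076 + 3.1393 + 15.9054 = 42.7138
F = (S − I)·e^(rT) = (500.81 − 42.7138) · e^(0.0856·11/12)
= 458.0962 · e^0.078467 = 458.0962 × 1.081628 = R$495.49

R$495.49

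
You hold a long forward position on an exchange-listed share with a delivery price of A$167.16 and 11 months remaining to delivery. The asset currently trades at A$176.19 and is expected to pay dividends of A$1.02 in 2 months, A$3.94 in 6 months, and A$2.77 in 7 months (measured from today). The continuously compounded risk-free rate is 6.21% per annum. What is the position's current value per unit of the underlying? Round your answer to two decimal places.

A$10.78

PV(remaining dividends) I = 1.02·e^(−0.0621·2/12) + 3.94·e^(−0.0621·6/12) + 2.77·e^(−0.0621·7/12) = 7.5005
Current forward F = (S − I)·e^(rT) = (176.19 − 7.5005)·e^(0.0621·11/12) = 168.6895 × 1.058576 = 178.5707
Value (long) = (F − K)·e^(−rT) = (178.5707 − 167.16) × 0.944665 = 10.7793
Value = A$10.78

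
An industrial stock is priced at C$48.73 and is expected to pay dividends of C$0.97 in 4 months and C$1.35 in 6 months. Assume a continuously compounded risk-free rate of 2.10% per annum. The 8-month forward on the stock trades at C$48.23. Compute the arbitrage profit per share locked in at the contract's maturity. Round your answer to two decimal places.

PV(dividends) I = 0.97·e^(−0.0210·4/12) + 1.35·e^(−0.0210·6/12) = 2.2991
Fair forward F* = (S − I)·e^(rT) = (48.73 − 2.2991)·e^0.014000 = 46.4309 × 1.014098 = 47.0855
Market C$48.23 > fair 47.0855: forward overpriced → cash-and-carry (borrow at r, buy the stock and collect the dividends, short the forward).
Profit at T = |F_mkt − F*| = |48.23 − 47.0855| = C$1.14 per share

C$1.14 per share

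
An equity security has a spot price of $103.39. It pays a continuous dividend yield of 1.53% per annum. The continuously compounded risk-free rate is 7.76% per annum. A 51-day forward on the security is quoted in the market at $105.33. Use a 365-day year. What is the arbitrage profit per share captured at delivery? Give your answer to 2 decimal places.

$1.04 per share

Fair forward: F* = S·e^(carry·T), with carry = (r − q) = 0.0776 − 0.0153 = 0.0623
F* = 103.39 · e^(0.0623 × 51/365) = 103.39 · e^0.008705 = 103.39 × 1.008743 = $104.2939
Market $105.33 > fair $104.2939: forward overpriced → cash-and-carry (buy spot, short the forward).
At maturity, profit = |F_mkt − F*| = |105.33 − 104.2939| = $1.04 per share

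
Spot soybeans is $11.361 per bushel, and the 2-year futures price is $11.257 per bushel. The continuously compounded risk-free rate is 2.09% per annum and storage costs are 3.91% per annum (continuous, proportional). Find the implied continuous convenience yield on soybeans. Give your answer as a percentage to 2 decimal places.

6.46%

F = S·e^((r+u−y)T) ⇒ (r+u−y) = ln(F/S)/T
ln(11.257/11.361) = -0.009196; /T ⇒ -0.004598
y = r + u − ln(F/S)/T = 0.0209 + 0.0391 + 0.004598 = 0.064598
y = 6.46%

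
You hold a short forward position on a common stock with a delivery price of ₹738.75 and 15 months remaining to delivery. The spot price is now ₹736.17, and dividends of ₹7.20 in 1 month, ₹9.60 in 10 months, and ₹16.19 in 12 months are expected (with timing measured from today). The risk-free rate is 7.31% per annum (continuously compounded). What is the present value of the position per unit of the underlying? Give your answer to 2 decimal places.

PV(remaining dividends) I = 7.20·e^(−0.0731·1/12) + 9.60·e^(−0.0731·10/12) + 16.19·e^(−0.0731·12/12) = 31.2377
Current forward F = (S − I)·e^(rT) = (736.17 − 31.2377)·e^(0.0731·15/12) = 704.9323 × 1.095680 = 772.3802
Value (long) = (F − K)·e^(−rT) = (772.3802 − 738.75) × 0.912675 = 30.6934
Short position value = −(long value) = -₹30.69

-₹30.69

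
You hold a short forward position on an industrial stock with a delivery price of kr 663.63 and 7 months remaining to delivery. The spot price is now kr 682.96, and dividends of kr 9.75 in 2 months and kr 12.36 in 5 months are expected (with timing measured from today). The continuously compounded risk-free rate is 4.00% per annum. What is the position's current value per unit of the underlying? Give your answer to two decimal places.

-kr 12.79

PV(remaining dividends) I = 9.75·e^(−0.0400·2/12) + 12.36·e^(−0.0400·5/12) = 21.8409
Current forward F = (S − I)·e^(rT) = (682.96 − 21.8409)·e^(0.0400·7/12) = 661.1191 × 1.023608 = 676.7268
Value (long) = (F − K)·e^(−rT) = (676.7268 − 663.63) × 0.976937 = 12.7947
Short position value = −(long value) = -kr 12.79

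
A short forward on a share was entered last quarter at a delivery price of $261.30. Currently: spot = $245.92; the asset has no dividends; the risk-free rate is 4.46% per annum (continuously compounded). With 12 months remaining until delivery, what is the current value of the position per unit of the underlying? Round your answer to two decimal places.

Current fair forward for the remaining 12 months: F = S·e^(r·T), r = 0.0446
F = 245.92 · e^(0.0446 × 12/12) = 245.92 × 1.045610 = 257.1364
Value of long forward = (F − K)·e^(−rT) = (257.1364 − 261.30) · e^(−0.0446·12/12)
= -4.1636 × 0.956380 = -3.98
Short position value = −(long value) = $3.98

$3.98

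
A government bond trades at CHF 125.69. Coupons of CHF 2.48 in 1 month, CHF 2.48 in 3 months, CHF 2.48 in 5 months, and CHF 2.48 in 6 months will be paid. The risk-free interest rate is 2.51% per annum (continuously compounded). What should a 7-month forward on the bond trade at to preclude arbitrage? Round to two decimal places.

PV(coupons) I = 2.48·e^(−0.0251·1/12) + 2.48·e^(−0.0251·3/12) + 2.48·e^(−0.0251·5/12) + 2.48·e^(−0.0251·6/12)
I = 2.4748 + 2.4645 + 2.4542 + 2.4491 = 9.8426
F = (S − I)·e^(rT) = (125.69 − 9.8426) · e^(0.0251·7/12)
= 115.8474 · e^0.014642 = 115.8474 × 1.014750 = CHF 117.56

CHF 117.56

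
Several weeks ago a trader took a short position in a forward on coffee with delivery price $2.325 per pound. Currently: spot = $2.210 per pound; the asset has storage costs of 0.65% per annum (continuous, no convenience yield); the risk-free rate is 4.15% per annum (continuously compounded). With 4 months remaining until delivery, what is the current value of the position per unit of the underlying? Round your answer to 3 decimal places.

Current fair forward for the remaining 4 months: F = S·e^((r + u)·T), (r + u) = 0.0415 + 0.0065 = 0.0480
F = 2.210 · e^(0.0480 × 4/12) = 2.210 × 1.016129 = 2.2456
Value of long forward = (F − K)·e^(−rT) = (2.2456 − 2.325) · e^(−0.0415·4/12)
= -0.0794 × 0.986262 = -0.078
Short position value = −(long value) = $0.078

$0.078 per pound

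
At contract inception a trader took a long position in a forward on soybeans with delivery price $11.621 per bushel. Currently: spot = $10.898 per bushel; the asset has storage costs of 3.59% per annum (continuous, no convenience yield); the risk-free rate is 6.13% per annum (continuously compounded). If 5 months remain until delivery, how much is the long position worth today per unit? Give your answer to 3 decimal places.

-$0.266 per bushel

Current fair forward for the remaining 5 months: F = S·e^((r + u)·T), (r + u) = 0.0613 + 0.0359 = 0.0972
F = 10.898 · e^(0.0972 × 5/12) = 10.898 × 1.041331 = 11.3484
Value of long forward = (F − K)·e^(−rT) = (11.3484 − 11.621) · e^(−0.0613·5/12)
= -0.2726 × 0.974782 = -0.266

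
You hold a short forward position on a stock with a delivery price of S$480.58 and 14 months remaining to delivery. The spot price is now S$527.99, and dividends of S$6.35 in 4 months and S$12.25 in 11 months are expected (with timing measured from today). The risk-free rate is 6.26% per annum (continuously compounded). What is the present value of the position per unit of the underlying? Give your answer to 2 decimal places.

PV(remaining dividends) I = 6.35·e^(−0.0626·4/12) + 12.25·e^(−0.0626·11/12) = 17.7857
Current forward F = (S − I)·e^(rT) = (527.99 − 17.7857)·e^(0.0626·14/12) = 510.2043 × 1.075766 = 548.8604
Value (long) = (F − K)·e^(−rT) = (548.8604 − 480.58) × 0.929570 = 63.4714
Short position value = −(long value) = -S$63.47

-S$63.47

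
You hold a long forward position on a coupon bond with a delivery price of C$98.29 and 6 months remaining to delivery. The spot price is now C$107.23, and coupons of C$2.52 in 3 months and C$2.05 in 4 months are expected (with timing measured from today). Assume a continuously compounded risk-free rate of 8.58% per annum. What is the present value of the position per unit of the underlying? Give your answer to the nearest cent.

PV(remaining coupons) I = 2.52·e^(−0.0858·3/12) + 2.05·e^(−0.0858·4/12) = 4.4587
Current forward F = (S − I)·e^(rT) = (107.23 − 4.4587)·e^(0.0858·6/12) = 102.7713 × 1.043834 = 107.2762
Value (long) = (F − K)·e^(−rT) = (107.2762 − 98.29) × 0.958007 = 8.6088
Value = C$8.61

C$8.61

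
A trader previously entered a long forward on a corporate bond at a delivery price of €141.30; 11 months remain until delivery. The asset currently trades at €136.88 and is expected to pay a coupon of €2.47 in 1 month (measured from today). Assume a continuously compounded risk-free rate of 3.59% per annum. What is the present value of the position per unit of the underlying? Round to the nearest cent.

-€2.31

PV(remaining coupons) I = 2.47·e^(−0.0359·1/12) = 2.4626
Current forward F = (S − I)·e^(rT) = (136.88 − 2.4626)·e^(0.0359·11/12) = 134.4174 × 1.033456 = 138.9145
Value (long) = (F − K)·e^(−rT) = (138.9145 − 141.30) × 0.967627 = -2.3083
Value = -€2.31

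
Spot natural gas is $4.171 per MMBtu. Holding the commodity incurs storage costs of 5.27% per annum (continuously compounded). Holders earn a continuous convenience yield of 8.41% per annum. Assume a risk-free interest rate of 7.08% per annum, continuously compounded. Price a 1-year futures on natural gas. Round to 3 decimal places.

Net carry = r + u − y = 0.0708 + 0.0527 − 0.0841 = 0.0394
F = S·e^((r+u−y)T) = 4.171 · e^(0.0394 × 1) = 4.171 · e^0.039400
= 4.171 × 1.040186 = $4.339 per MMBtu

$4.339 per MMBtu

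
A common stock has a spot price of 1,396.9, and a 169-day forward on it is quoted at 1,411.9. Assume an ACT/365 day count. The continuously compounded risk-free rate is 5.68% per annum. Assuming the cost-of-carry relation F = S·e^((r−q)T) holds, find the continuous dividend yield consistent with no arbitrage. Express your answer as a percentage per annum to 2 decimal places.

From F = S·e^((r−q)T): (r − q) = ln(F/S)/T
ln(1411.9/1396.9) = ln(1.010738) = 0.010681
(r − q) = 0.010681 / (169/365) = 0.023068
q = r − ln(F/S)/T = 0.0568 − 0.023068 = 0.033732
q = 3.37%

3.37%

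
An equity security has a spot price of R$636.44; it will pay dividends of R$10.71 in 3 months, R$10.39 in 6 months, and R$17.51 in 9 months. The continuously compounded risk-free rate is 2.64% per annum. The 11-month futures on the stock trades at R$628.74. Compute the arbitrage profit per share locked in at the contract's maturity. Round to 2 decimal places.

PV(dividends) I = 10.71·e^(−0.0264·3/12) + 10.39·e^(−0.0264·6/12) + 17.51·e^(−0.0264·9/12) = 38.0600
Fair futures F* = (S − I)·e^(rT) = (636.44 − 38.0600)·e^0.024200 = 598.3800 × 1.024495 = 613.0373
Market R$628.74 > fair 613.0373: forward overpriced → cash-and-carry (borrow at r, buy the stock and collect the dividends, short the forward).
Profit at T = |F_mkt − F*| = |628.74 − 613.0373| = R$15.70 per share

R$15.70 per share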